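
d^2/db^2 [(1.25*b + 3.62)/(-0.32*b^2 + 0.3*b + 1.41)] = ((0.64*b - 0.3)*(1.25*b + 3.62)*(1.28*b - 0.6) + (2.4*b + 1.5668)*(-0.32*b^2 + 0.3*b + 1.41))/(-0.32*b^2 + 0.3*b + 1.41)^3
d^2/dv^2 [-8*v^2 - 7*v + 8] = -16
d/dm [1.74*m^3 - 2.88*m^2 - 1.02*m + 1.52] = 5.22*m^2 - 5.76*m - 1.02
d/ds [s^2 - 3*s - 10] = 2*s - 3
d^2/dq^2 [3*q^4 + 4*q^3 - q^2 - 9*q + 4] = 36*q^2 + 24*q - 2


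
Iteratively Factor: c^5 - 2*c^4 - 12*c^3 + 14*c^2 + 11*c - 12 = (c + 3)*(c^4 - 5*c^3 + 3*c^2 + 5*c - 4) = (c - 1)*(c + 3)*(c^3 - 4*c^2 - c + 4) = (c - 1)*(c + 1)*(c + 3)*(c^2 - 5*c + 4) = (c - 4)*(c - 1)*(c + 1)*(c + 3)*(c - 1)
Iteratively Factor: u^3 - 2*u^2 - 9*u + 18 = (u - 3)*(u^2 + u - 6) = (u - 3)*(u + 3)*(u - 2)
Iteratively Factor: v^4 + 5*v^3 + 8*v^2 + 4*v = (v + 2)*(v^3 + 3*v^2 + 2*v) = (v + 2)^2*(v^2 + v) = v*(v + 2)^2*(v + 1)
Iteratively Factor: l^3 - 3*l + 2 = (l - 1)*(l^2 + l - 2) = (l - 1)^2*(l + 2)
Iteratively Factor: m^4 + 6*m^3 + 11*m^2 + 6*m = (m + 1)*(m^3 + 5*m^2 + 6*m) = m*(m + 1)*(m^2 + 5*m + 6) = m*(m + 1)*(m + 3)*(m + 2)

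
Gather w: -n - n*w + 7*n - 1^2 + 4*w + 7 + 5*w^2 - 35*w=6*n + 5*w^2 + w*(-n - 31) + 6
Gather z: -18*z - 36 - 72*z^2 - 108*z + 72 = -72*z^2 - 126*z + 36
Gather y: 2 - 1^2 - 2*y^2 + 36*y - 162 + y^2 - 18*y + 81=-y^2 + 18*y - 80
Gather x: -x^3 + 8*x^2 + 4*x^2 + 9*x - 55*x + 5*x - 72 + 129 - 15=-x^3 + 12*x^2 - 41*x + 42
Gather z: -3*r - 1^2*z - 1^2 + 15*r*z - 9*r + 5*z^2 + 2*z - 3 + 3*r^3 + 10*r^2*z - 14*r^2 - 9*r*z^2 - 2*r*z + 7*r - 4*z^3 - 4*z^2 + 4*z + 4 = 3*r^3 - 14*r^2 - 5*r - 4*z^3 + z^2*(1 - 9*r) + z*(10*r^2 + 13*r + 5)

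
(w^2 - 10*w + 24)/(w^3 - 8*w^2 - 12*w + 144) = (w - 4)/(w^2 - 2*w - 24)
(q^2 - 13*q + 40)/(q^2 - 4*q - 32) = (q - 5)/(q + 4)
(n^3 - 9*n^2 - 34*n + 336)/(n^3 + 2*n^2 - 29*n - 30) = (n^2 - 15*n + 56)/(n^2 - 4*n - 5)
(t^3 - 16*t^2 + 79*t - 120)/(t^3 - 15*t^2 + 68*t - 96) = (t - 5)/(t - 4)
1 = 1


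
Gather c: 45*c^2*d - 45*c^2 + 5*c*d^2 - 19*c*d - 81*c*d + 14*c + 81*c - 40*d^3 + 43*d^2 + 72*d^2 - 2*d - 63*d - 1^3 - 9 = c^2*(45*d - 45) + c*(5*d^2 - 100*d + 95) - 40*d^3 + 115*d^2 - 65*d - 10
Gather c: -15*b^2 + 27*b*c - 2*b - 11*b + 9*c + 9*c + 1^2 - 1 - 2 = -15*b^2 - 13*b + c*(27*b + 18) - 2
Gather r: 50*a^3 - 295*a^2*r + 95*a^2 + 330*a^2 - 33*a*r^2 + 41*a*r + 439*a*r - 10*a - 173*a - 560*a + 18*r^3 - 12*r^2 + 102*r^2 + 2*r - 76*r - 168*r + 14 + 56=50*a^3 + 425*a^2 - 743*a + 18*r^3 + r^2*(90 - 33*a) + r*(-295*a^2 + 480*a - 242) + 70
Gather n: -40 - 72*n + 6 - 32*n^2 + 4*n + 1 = -32*n^2 - 68*n - 33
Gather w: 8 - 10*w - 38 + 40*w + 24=30*w - 6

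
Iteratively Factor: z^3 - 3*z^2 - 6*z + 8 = (z + 2)*(z^2 - 5*z + 4) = (z - 4)*(z + 2)*(z - 1)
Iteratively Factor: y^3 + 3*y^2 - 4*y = (y - 1)*(y^2 + 4*y) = y*(y - 1)*(y + 4)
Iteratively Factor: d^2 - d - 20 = (d - 5)*(d + 4)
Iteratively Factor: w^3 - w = (w + 1)*(w^2 - w) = w*(w + 1)*(w - 1)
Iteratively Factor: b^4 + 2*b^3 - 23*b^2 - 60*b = (b)*(b^3 + 2*b^2 - 23*b - 60) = b*(b - 5)*(b^2 + 7*b + 12) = b*(b - 5)*(b + 4)*(b + 3)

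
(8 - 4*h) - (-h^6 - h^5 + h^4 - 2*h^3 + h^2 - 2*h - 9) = h^6 + h^5 - h^4 + 2*h^3 - h^2 - 2*h + 17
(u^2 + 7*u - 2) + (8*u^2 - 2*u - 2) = 9*u^2 + 5*u - 4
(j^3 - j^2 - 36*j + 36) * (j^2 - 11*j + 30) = j^5 - 12*j^4 + 5*j^3 + 402*j^2 - 1476*j + 1080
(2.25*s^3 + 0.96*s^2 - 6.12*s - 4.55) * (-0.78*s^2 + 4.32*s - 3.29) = -1.755*s^5 + 8.9712*s^4 + 1.5183*s^3 - 26.0478*s^2 + 0.478800000000003*s + 14.9695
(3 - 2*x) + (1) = 4 - 2*x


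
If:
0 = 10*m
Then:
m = 0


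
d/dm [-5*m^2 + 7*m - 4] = 7 - 10*m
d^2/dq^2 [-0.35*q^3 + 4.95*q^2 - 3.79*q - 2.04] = 9.9 - 2.1*q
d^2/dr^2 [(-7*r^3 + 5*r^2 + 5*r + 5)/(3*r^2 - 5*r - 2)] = 2*(-97*r^3 + 15*r^2 - 219*r + 125)/(27*r^6 - 135*r^5 + 171*r^4 + 55*r^3 - 114*r^2 - 60*r - 8)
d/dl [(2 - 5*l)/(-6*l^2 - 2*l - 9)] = (-30*l^2 + 24*l + 49)/(36*l^4 + 24*l^3 + 112*l^2 + 36*l + 81)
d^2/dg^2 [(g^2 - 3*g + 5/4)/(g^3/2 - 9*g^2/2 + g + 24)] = (4*g^6 - 36*g^5 + 330*g^4 - 2580*g^3 + 9885*g^2 - 16542*g + 12548)/(g^9 - 27*g^8 + 249*g^7 - 693*g^6 - 2094*g^5 + 12132*g^4 + 1736*g^3 - 61632*g^2 + 13824*g + 110592)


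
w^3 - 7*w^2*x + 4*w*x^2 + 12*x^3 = (w - 6*x)*(w - 2*x)*(w + x)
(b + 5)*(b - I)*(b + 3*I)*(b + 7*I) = b^4 + 5*b^3 + 9*I*b^3 - 11*b^2 + 45*I*b^2 - 55*b + 21*I*b + 105*I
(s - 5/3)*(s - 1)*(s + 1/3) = s^3 - 7*s^2/3 + 7*s/9 + 5/9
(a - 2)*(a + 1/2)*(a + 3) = a^3 + 3*a^2/2 - 11*a/2 - 3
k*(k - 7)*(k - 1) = k^3 - 8*k^2 + 7*k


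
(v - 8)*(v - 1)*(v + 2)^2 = v^4 - 5*v^3 - 24*v^2 - 4*v + 32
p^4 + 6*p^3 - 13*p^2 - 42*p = p*(p - 3)*(p + 2)*(p + 7)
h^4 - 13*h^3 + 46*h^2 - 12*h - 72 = (h - 6)^2*(h - 2)*(h + 1)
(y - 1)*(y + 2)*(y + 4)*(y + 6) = y^4 + 11*y^3 + 32*y^2 + 4*y - 48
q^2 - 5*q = q*(q - 5)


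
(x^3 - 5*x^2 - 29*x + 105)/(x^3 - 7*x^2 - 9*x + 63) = (x + 5)/(x + 3)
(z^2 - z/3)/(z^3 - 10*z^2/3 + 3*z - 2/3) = z/(z^2 - 3*z + 2)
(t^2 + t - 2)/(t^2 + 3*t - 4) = (t + 2)/(t + 4)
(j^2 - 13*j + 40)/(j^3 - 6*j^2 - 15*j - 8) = (j - 5)/(j^2 + 2*j + 1)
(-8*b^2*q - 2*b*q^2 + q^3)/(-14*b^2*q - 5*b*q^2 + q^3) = (-4*b + q)/(-7*b + q)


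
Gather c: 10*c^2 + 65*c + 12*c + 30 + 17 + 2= 10*c^2 + 77*c + 49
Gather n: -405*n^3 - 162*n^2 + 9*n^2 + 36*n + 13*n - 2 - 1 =-405*n^3 - 153*n^2 + 49*n - 3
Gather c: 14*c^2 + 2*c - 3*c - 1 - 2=14*c^2 - c - 3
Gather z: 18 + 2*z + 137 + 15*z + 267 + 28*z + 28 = 45*z + 450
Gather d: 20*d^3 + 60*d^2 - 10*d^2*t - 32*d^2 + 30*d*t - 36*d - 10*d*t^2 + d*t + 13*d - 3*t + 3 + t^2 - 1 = 20*d^3 + d^2*(28 - 10*t) + d*(-10*t^2 + 31*t - 23) + t^2 - 3*t + 2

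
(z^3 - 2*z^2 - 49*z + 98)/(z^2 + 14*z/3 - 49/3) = 3*(z^2 - 9*z + 14)/(3*z - 7)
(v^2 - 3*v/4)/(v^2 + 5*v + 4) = v*(4*v - 3)/(4*(v^2 + 5*v + 4))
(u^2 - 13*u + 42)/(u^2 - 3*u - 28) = (u - 6)/(u + 4)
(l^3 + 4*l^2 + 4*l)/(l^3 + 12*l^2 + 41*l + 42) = l*(l + 2)/(l^2 + 10*l + 21)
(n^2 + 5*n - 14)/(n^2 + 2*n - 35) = (n - 2)/(n - 5)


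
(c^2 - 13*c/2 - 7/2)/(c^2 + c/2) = (c - 7)/c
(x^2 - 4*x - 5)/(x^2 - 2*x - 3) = (x - 5)/(x - 3)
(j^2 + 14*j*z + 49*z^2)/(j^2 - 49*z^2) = (-j - 7*z)/(-j + 7*z)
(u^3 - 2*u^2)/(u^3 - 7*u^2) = (u - 2)/(u - 7)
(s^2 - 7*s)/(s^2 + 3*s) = (s - 7)/(s + 3)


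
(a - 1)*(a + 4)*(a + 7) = a^3 + 10*a^2 + 17*a - 28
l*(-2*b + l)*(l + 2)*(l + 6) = -2*b*l^3 - 16*b*l^2 - 24*b*l + l^4 + 8*l^3 + 12*l^2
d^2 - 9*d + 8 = (d - 8)*(d - 1)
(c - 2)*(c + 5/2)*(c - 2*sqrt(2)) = c^3 - 2*sqrt(2)*c^2 + c^2/2 - 5*c - sqrt(2)*c + 10*sqrt(2)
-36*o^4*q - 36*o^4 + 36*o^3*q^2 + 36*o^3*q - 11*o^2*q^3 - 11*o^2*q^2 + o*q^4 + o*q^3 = (-6*o + q)*(-3*o + q)*(-2*o + q)*(o*q + o)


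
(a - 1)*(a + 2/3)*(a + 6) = a^3 + 17*a^2/3 - 8*a/3 - 4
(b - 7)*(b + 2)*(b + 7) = b^3 + 2*b^2 - 49*b - 98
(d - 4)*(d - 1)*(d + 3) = d^3 - 2*d^2 - 11*d + 12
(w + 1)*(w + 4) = w^2 + 5*w + 4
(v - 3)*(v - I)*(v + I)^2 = v^4 - 3*v^3 + I*v^3 + v^2 - 3*I*v^2 - 3*v + I*v - 3*I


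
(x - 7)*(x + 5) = x^2 - 2*x - 35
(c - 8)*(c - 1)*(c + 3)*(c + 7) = c^4 + c^3 - 61*c^2 - 109*c + 168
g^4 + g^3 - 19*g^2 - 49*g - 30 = (g - 5)*(g + 1)*(g + 2)*(g + 3)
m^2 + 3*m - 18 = (m - 3)*(m + 6)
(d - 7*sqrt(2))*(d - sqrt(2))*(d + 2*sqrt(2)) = d^3 - 6*sqrt(2)*d^2 - 18*d + 28*sqrt(2)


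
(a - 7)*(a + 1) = a^2 - 6*a - 7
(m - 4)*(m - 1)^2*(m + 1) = m^4 - 5*m^3 + 3*m^2 + 5*m - 4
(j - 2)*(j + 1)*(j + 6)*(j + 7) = j^4 + 12*j^3 + 27*j^2 - 68*j - 84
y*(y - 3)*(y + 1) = y^3 - 2*y^2 - 3*y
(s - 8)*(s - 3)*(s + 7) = s^3 - 4*s^2 - 53*s + 168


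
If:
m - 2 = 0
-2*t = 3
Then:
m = 2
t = -3/2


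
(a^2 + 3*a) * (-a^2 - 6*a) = -a^4 - 9*a^3 - 18*a^2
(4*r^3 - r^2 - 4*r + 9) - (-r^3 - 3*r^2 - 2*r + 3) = 5*r^3 + 2*r^2 - 2*r + 6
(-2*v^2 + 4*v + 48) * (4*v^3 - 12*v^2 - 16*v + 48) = -8*v^5 + 40*v^4 + 176*v^3 - 736*v^2 - 576*v + 2304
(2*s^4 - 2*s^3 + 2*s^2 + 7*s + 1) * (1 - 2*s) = -4*s^5 + 6*s^4 - 6*s^3 - 12*s^2 + 5*s + 1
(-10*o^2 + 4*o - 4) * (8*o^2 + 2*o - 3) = -80*o^4 + 12*o^3 + 6*o^2 - 20*o + 12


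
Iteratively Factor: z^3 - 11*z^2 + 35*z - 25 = (z - 5)*(z^2 - 6*z + 5) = (z - 5)*(z - 1)*(z - 5)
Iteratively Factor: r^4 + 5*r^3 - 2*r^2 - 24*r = (r)*(r^3 + 5*r^2 - 2*r - 24) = r*(r + 3)*(r^2 + 2*r - 8) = r*(r - 2)*(r + 3)*(r + 4)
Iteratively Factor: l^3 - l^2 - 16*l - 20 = (l + 2)*(l^2 - 3*l - 10) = (l - 5)*(l + 2)*(l + 2)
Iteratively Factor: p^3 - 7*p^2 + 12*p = (p)*(p^2 - 7*p + 12) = p*(p - 3)*(p - 4)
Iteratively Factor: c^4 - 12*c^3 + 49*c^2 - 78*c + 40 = (c - 4)*(c^3 - 8*c^2 + 17*c - 10) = (c - 5)*(c - 4)*(c^2 - 3*c + 2) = (c - 5)*(c - 4)*(c - 2)*(c - 1)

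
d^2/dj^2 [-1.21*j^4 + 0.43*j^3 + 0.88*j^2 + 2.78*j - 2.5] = -14.52*j^2 + 2.58*j + 1.76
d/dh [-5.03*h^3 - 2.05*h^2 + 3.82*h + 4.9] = -15.09*h^2 - 4.1*h + 3.82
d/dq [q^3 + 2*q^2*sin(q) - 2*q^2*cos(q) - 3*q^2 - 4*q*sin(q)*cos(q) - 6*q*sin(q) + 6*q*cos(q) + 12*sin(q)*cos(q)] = 2*sqrt(2)*q^2*sin(q + pi/4) + 3*q^2 - 2*q*sin(q) - 10*q*cos(q) - 4*q*cos(2*q) - 6*q - 2*sin(2*q) + 12*cos(2*q) + 6*sqrt(2)*cos(q + pi/4)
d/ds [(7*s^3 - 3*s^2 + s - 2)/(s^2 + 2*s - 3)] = (7*s^4 + 28*s^3 - 70*s^2 + 22*s + 1)/(s^4 + 4*s^3 - 2*s^2 - 12*s + 9)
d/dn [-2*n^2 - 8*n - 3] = -4*n - 8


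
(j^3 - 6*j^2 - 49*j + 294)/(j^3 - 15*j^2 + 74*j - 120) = (j^2 - 49)/(j^2 - 9*j + 20)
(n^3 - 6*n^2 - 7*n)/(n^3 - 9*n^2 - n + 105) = n*(n + 1)/(n^2 - 2*n - 15)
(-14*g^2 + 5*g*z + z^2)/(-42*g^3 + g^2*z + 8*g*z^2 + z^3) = 1/(3*g + z)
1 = 1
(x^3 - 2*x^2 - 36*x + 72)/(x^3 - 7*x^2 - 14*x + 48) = (x^2 - 36)/(x^2 - 5*x - 24)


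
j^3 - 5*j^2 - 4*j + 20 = (j - 5)*(j - 2)*(j + 2)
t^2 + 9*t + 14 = (t + 2)*(t + 7)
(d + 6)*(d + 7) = d^2 + 13*d + 42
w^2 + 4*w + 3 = (w + 1)*(w + 3)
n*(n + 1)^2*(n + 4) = n^4 + 6*n^3 + 9*n^2 + 4*n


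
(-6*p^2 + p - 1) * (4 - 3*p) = 18*p^3 - 27*p^2 + 7*p - 4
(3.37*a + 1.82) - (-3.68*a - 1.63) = 7.05*a + 3.45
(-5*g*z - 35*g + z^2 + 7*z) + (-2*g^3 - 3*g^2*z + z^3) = -2*g^3 - 3*g^2*z - 5*g*z - 35*g + z^3 + z^2 + 7*z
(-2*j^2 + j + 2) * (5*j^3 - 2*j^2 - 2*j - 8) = -10*j^5 + 9*j^4 + 12*j^3 + 10*j^2 - 12*j - 16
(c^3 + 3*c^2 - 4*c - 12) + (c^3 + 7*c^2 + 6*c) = 2*c^3 + 10*c^2 + 2*c - 12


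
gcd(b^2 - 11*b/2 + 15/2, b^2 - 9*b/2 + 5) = b - 5/2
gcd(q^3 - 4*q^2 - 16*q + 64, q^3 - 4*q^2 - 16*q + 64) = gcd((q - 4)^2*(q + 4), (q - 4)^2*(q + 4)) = q^3 - 4*q^2 - 16*q + 64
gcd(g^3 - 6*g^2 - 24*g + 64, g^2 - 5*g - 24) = g - 8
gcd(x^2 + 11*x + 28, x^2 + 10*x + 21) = x + 7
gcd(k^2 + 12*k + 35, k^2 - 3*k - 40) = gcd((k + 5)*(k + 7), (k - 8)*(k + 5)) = k + 5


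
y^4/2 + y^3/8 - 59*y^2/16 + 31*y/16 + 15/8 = (y/2 + 1/4)*(y - 2)*(y - 5/4)*(y + 3)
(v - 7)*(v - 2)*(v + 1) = v^3 - 8*v^2 + 5*v + 14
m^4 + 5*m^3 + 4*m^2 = m^2*(m + 1)*(m + 4)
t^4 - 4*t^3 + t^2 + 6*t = t*(t - 3)*(t - 2)*(t + 1)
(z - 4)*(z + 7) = z^2 + 3*z - 28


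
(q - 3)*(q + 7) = q^2 + 4*q - 21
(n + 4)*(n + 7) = n^2 + 11*n + 28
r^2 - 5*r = r*(r - 5)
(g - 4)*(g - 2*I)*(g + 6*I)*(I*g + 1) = I*g^4 - 3*g^3 - 4*I*g^3 + 12*g^2 + 16*I*g^2 + 12*g - 64*I*g - 48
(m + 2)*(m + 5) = m^2 + 7*m + 10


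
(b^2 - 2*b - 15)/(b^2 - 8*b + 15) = (b + 3)/(b - 3)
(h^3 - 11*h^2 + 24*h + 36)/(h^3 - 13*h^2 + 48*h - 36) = (h + 1)/(h - 1)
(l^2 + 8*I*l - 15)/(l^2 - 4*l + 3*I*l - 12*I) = (l + 5*I)/(l - 4)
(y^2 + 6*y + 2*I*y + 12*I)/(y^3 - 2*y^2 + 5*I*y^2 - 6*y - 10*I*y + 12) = (y + 6)/(y^2 + y*(-2 + 3*I) - 6*I)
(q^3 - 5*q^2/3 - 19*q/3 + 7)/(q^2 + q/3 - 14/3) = (q^2 - 4*q + 3)/(q - 2)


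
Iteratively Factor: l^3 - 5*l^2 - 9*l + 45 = (l - 3)*(l^2 - 2*l - 15) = (l - 3)*(l + 3)*(l - 5)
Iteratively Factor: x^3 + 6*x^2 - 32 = (x + 4)*(x^2 + 2*x - 8) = (x + 4)^2*(x - 2)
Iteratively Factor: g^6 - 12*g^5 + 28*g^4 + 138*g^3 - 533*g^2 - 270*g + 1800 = (g - 4)*(g^5 - 8*g^4 - 4*g^3 + 122*g^2 - 45*g - 450) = (g - 5)*(g - 4)*(g^4 - 3*g^3 - 19*g^2 + 27*g + 90) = (g - 5)^2*(g - 4)*(g^3 + 2*g^2 - 9*g - 18) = (g - 5)^2*(g - 4)*(g - 3)*(g^2 + 5*g + 6) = (g - 5)^2*(g - 4)*(g - 3)*(g + 2)*(g + 3)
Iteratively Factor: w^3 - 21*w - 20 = (w + 4)*(w^2 - 4*w - 5) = (w - 5)*(w + 4)*(w + 1)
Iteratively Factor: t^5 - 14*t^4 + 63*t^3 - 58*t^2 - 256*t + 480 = (t + 2)*(t^4 - 16*t^3 + 95*t^2 - 248*t + 240) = (t - 3)*(t + 2)*(t^3 - 13*t^2 + 56*t - 80) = (t - 5)*(t - 3)*(t + 2)*(t^2 - 8*t + 16) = (t - 5)*(t - 4)*(t - 3)*(t + 2)*(t - 4)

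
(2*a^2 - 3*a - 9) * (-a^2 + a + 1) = -2*a^4 + 5*a^3 + 8*a^2 - 12*a - 9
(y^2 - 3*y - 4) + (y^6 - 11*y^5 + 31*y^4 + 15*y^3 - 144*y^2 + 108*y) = y^6 - 11*y^5 + 31*y^4 + 15*y^3 - 143*y^2 + 105*y - 4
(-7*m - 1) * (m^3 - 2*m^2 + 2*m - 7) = -7*m^4 + 13*m^3 - 12*m^2 + 47*m + 7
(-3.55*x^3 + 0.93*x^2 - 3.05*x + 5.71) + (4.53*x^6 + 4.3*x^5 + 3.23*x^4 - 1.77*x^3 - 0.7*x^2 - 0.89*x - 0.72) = 4.53*x^6 + 4.3*x^5 + 3.23*x^4 - 5.32*x^3 + 0.23*x^2 - 3.94*x + 4.99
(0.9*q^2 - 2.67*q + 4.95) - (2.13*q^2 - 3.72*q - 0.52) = -1.23*q^2 + 1.05*q + 5.47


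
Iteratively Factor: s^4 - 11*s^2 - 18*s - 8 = (s + 1)*(s^3 - s^2 - 10*s - 8) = (s + 1)*(s + 2)*(s^2 - 3*s - 4) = (s - 4)*(s + 1)*(s + 2)*(s + 1)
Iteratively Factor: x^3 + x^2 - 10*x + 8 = (x - 2)*(x^2 + 3*x - 4) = (x - 2)*(x - 1)*(x + 4)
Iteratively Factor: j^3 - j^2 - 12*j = (j - 4)*(j^2 + 3*j) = j*(j - 4)*(j + 3)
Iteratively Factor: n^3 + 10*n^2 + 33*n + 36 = (n + 4)*(n^2 + 6*n + 9) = (n + 3)*(n + 4)*(n + 3)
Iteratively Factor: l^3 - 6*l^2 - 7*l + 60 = (l - 4)*(l^2 - 2*l - 15) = (l - 5)*(l - 4)*(l + 3)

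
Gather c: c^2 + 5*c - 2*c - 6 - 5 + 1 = c^2 + 3*c - 10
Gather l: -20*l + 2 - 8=-20*l - 6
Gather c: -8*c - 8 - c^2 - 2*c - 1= -c^2 - 10*c - 9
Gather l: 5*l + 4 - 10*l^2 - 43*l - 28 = -10*l^2 - 38*l - 24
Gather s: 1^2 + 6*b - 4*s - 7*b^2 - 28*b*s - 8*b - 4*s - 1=-7*b^2 - 2*b + s*(-28*b - 8)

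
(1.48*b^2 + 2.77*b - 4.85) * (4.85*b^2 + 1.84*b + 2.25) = 7.178*b^4 + 16.1577*b^3 - 15.0957*b^2 - 2.6915*b - 10.9125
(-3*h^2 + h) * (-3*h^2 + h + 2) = 9*h^4 - 6*h^3 - 5*h^2 + 2*h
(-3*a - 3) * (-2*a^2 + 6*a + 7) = 6*a^3 - 12*a^2 - 39*a - 21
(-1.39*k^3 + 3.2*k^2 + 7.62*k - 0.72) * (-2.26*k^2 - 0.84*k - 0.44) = 3.1414*k^5 - 6.0644*k^4 - 19.2976*k^3 - 6.1816*k^2 - 2.748*k + 0.3168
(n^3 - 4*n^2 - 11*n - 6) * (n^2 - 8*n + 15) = n^5 - 12*n^4 + 36*n^3 + 22*n^2 - 117*n - 90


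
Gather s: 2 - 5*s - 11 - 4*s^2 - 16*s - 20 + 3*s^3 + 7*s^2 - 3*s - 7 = 3*s^3 + 3*s^2 - 24*s - 36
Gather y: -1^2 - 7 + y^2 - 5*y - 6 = y^2 - 5*y - 14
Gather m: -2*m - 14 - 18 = -2*m - 32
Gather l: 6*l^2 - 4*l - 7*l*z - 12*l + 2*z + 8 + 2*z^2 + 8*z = 6*l^2 + l*(-7*z - 16) + 2*z^2 + 10*z + 8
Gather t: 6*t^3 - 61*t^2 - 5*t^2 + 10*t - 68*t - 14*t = 6*t^3 - 66*t^2 - 72*t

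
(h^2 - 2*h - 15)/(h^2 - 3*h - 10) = (h + 3)/(h + 2)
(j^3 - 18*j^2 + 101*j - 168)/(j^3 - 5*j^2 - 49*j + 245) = (j^2 - 11*j + 24)/(j^2 + 2*j - 35)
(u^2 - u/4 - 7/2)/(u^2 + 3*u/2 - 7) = (4*u + 7)/(2*(2*u + 7))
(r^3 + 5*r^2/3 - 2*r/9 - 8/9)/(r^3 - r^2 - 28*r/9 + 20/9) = (3*r^2 + 7*r + 4)/(3*r^2 - r - 10)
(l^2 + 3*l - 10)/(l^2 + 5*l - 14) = (l + 5)/(l + 7)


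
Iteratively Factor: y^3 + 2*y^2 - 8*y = (y - 2)*(y^2 + 4*y) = (y - 2)*(y + 4)*(y)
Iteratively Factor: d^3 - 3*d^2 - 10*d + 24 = (d - 4)*(d^2 + d - 6) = (d - 4)*(d - 2)*(d + 3)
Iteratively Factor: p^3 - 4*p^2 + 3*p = (p - 3)*(p^2 - p) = (p - 3)*(p - 1)*(p)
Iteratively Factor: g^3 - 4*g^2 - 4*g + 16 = (g - 4)*(g^2 - 4) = (g - 4)*(g + 2)*(g - 2)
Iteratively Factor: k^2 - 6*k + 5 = (k - 1)*(k - 5)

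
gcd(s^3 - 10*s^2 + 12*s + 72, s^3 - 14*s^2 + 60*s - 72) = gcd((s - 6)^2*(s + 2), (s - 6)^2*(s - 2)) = s^2 - 12*s + 36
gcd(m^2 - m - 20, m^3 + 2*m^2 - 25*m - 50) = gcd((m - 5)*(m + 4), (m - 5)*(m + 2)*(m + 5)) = m - 5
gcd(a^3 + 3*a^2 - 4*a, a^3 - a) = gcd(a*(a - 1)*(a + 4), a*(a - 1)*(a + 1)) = a^2 - a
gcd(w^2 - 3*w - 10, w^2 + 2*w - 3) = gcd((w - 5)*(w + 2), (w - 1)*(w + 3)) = 1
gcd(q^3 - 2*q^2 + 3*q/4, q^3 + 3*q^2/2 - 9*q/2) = q^2 - 3*q/2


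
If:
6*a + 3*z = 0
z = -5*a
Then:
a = 0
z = 0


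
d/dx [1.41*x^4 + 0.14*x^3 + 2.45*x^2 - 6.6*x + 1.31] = 5.64*x^3 + 0.42*x^2 + 4.9*x - 6.6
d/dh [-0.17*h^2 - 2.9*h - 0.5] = -0.34*h - 2.9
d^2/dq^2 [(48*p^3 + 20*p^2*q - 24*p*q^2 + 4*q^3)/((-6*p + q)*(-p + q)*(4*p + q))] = 24*p*(1952*p^6 + 1440*p^5*q - 1356*p^4*q^2 + 609*p^3*q^3 - 171*p^2*q^4 + 27*p*q^5 - q^6)/(13824*p^9 - 38016*p^8*q + 29664*p^7*q^2 + 584*p^6*q^3 - 6876*p^5*q^4 + 426*p^4*q^5 + 441*p^3*q^6 - 39*p^2*q^7 - 9*p*q^8 + q^9)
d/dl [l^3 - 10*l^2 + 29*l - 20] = 3*l^2 - 20*l + 29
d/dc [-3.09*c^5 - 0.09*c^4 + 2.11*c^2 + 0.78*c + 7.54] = -15.45*c^4 - 0.36*c^3 + 4.22*c + 0.78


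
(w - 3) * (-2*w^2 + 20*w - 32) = -2*w^3 + 26*w^2 - 92*w + 96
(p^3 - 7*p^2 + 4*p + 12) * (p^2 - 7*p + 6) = p^5 - 14*p^4 + 59*p^3 - 58*p^2 - 60*p + 72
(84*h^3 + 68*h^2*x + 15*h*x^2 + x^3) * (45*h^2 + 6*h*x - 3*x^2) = 3780*h^5 + 3564*h^4*x + 831*h^3*x^2 - 69*h^2*x^3 - 39*h*x^4 - 3*x^5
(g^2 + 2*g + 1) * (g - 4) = g^3 - 2*g^2 - 7*g - 4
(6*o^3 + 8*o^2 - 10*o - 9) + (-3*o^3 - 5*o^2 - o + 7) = 3*o^3 + 3*o^2 - 11*o - 2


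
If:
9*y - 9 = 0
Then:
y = 1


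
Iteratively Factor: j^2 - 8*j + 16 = (j - 4)*(j - 4)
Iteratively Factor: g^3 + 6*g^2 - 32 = (g + 4)*(g^2 + 2*g - 8) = (g + 4)^2*(g - 2)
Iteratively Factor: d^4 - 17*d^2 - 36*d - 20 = (d + 1)*(d^3 - d^2 - 16*d - 20) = (d + 1)*(d + 2)*(d^2 - 3*d - 10) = (d - 5)*(d + 1)*(d + 2)*(d + 2)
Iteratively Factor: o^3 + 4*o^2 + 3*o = (o)*(o^2 + 4*o + 3) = o*(o + 1)*(o + 3)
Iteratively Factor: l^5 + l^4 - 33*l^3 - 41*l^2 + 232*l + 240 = (l + 4)*(l^4 - 3*l^3 - 21*l^2 + 43*l + 60) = (l - 5)*(l + 4)*(l^3 + 2*l^2 - 11*l - 12) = (l - 5)*(l + 4)^2*(l^2 - 2*l - 3) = (l - 5)*(l + 1)*(l + 4)^2*(l - 3)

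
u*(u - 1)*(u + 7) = u^3 + 6*u^2 - 7*u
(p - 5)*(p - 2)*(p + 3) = p^3 - 4*p^2 - 11*p + 30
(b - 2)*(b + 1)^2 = b^3 - 3*b - 2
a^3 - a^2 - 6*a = a*(a - 3)*(a + 2)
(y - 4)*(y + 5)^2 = y^3 + 6*y^2 - 15*y - 100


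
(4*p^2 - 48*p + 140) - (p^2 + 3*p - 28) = 3*p^2 - 51*p + 168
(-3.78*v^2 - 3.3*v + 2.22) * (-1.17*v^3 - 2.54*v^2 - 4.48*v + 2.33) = 4.4226*v^5 + 13.4622*v^4 + 22.719*v^3 + 0.3378*v^2 - 17.6346*v + 5.1726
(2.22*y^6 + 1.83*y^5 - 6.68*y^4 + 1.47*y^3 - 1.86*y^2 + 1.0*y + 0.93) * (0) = 0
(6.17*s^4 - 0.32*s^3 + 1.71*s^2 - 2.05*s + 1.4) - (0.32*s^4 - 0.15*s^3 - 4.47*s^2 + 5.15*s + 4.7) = 5.85*s^4 - 0.17*s^3 + 6.18*s^2 - 7.2*s - 3.3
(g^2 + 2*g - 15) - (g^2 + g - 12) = g - 3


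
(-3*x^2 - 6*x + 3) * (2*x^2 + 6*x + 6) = -6*x^4 - 30*x^3 - 48*x^2 - 18*x + 18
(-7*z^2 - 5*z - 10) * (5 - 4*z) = 28*z^3 - 15*z^2 + 15*z - 50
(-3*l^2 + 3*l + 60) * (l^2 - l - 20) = -3*l^4 + 6*l^3 + 117*l^2 - 120*l - 1200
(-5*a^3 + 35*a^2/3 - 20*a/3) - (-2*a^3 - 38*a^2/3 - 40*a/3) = -3*a^3 + 73*a^2/3 + 20*a/3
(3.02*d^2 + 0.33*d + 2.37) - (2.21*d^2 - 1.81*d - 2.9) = 0.81*d^2 + 2.14*d + 5.27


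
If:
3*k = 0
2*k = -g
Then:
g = 0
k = 0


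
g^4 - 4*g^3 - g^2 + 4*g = g*(g - 4)*(g - 1)*(g + 1)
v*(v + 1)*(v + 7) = v^3 + 8*v^2 + 7*v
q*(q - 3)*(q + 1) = q^3 - 2*q^2 - 3*q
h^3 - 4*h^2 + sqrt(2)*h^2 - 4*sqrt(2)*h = h*(h - 4)*(h + sqrt(2))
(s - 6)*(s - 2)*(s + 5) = s^3 - 3*s^2 - 28*s + 60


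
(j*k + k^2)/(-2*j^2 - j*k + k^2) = -k/(2*j - k)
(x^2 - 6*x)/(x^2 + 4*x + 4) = x*(x - 6)/(x^2 + 4*x + 4)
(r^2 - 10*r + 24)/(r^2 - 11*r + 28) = (r - 6)/(r - 7)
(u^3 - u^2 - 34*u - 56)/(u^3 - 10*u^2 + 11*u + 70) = (u + 4)/(u - 5)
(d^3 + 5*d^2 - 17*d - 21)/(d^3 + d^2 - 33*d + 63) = (d + 1)/(d - 3)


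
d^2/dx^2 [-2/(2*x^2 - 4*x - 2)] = 2*(-x^2 + 2*x + 4*(x - 1)^2 + 1)/(-x^2 + 2*x + 1)^3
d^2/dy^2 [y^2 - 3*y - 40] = 2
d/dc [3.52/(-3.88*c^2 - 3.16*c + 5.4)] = (27.3152*c + 11.1232)/(3.88*c^2 + 3.16*c - 5.4)^2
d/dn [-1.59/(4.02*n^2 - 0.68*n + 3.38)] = (12.7836*n - 1.0812)/(4.02*n^2 - 0.68*n + 3.38)^2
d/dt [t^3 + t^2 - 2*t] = 3*t^2 + 2*t - 2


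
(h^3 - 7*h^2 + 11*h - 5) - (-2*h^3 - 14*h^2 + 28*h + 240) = 3*h^3 + 7*h^2 - 17*h - 245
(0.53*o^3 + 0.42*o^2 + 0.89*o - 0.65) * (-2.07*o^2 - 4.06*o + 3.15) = -1.0971*o^5 - 3.0212*o^4 - 1.878*o^3 - 0.9449*o^2 + 5.4425*o - 2.0475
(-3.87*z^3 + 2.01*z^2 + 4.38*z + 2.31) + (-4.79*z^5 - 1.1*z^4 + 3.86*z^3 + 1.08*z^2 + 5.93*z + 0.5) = -4.79*z^5 - 1.1*z^4 - 0.0100000000000002*z^3 + 3.09*z^2 + 10.31*z + 2.81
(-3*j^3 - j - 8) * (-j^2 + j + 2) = 3*j^5 - 3*j^4 - 5*j^3 + 7*j^2 - 10*j - 16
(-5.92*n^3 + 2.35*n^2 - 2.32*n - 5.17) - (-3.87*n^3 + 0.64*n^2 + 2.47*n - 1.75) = -2.05*n^3 + 1.71*n^2 - 4.79*n - 3.42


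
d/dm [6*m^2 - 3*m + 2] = 12*m - 3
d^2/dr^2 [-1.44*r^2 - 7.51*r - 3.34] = -2.88000000000000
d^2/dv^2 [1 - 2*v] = 0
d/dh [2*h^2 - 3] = 4*h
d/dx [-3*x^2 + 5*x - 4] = 5 - 6*x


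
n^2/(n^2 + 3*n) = n/(n + 3)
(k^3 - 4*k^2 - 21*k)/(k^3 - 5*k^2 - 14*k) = (k + 3)/(k + 2)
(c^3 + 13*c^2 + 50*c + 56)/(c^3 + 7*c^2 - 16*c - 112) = (c + 2)/(c - 4)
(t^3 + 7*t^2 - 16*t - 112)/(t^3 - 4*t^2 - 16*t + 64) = (t + 7)/(t - 4)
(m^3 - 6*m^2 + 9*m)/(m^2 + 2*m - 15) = m*(m - 3)/(m + 5)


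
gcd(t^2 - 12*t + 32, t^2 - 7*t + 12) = t - 4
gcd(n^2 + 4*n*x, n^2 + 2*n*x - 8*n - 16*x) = 1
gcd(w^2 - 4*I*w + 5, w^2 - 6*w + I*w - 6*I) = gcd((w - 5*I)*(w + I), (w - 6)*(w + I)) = w + I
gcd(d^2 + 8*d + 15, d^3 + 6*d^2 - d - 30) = d^2 + 8*d + 15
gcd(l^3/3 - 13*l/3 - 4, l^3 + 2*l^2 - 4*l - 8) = 1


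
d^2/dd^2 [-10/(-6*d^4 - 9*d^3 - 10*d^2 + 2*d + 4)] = 20*(-(36*d^2 + 27*d + 10)*(6*d^4 + 9*d^3 + 10*d^2 - 2*d - 4) + (24*d^3 + 27*d^2 + 20*d - 2)^2)/(6*d^4 + 9*d^3 + 10*d^2 - 2*d - 4)^3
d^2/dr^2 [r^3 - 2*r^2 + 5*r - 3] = 6*r - 4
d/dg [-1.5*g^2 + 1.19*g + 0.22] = 1.19 - 3.0*g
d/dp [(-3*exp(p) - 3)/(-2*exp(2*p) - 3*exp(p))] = 3*(-2*exp(2*p) - 4*exp(p) - 3)*exp(-p)/(4*exp(2*p) + 12*exp(p) + 9)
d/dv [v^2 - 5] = 2*v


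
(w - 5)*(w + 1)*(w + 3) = w^3 - w^2 - 17*w - 15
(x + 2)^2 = x^2 + 4*x + 4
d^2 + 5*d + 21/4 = (d + 3/2)*(d + 7/2)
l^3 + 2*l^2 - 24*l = l*(l - 4)*(l + 6)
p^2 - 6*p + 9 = (p - 3)^2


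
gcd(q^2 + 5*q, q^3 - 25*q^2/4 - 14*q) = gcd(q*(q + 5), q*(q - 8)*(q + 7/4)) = q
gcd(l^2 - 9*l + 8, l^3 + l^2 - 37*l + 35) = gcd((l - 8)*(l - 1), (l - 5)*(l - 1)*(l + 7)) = l - 1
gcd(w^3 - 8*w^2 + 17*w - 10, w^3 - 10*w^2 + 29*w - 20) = w^2 - 6*w + 5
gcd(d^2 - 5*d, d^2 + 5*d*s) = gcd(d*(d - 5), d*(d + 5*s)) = d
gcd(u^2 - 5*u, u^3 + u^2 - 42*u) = u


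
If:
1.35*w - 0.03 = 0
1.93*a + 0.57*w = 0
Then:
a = -0.01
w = 0.02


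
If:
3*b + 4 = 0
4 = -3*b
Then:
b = -4/3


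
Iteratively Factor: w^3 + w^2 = (w)*(w^2 + w) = w*(w + 1)*(w)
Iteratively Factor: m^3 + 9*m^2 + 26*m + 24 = (m + 2)*(m^2 + 7*m + 12) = (m + 2)*(m + 3)*(m + 4)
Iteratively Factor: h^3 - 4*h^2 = (h)*(h^2 - 4*h) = h^2*(h - 4)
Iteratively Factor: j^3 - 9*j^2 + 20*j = (j)*(j^2 - 9*j + 20) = j*(j - 5)*(j - 4)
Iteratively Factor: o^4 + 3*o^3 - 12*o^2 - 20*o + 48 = (o + 3)*(o^3 - 12*o + 16) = (o - 2)*(o + 3)*(o^2 + 2*o - 8) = (o - 2)*(o + 3)*(o + 4)*(o - 2)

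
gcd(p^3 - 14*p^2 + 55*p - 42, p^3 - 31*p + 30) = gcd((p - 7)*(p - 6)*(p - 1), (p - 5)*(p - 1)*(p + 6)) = p - 1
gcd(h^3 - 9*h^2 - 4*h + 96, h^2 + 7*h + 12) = h + 3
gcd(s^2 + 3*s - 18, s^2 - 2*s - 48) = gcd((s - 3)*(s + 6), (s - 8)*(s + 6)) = s + 6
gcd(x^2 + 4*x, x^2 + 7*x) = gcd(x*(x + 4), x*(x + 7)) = x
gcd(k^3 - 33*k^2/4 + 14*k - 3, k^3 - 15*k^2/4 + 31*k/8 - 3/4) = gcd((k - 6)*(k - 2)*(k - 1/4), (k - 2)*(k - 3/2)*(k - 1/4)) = k^2 - 9*k/4 + 1/2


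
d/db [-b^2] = -2*b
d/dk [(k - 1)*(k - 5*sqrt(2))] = 2*k - 5*sqrt(2) - 1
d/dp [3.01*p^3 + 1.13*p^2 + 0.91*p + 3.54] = 9.03*p^2 + 2.26*p + 0.91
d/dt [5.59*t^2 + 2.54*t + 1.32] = 11.18*t + 2.54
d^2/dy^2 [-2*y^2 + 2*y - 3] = -4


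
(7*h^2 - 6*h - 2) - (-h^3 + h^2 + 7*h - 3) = h^3 + 6*h^2 - 13*h + 1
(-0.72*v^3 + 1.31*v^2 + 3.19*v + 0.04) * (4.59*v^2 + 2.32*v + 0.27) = -3.3048*v^5 + 4.3425*v^4 + 17.4869*v^3 + 7.9381*v^2 + 0.9541*v + 0.0108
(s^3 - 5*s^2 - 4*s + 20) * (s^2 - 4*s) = s^5 - 9*s^4 + 16*s^3 + 36*s^2 - 80*s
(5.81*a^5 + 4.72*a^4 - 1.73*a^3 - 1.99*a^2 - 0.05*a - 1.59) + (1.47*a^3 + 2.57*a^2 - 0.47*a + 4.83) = 5.81*a^5 + 4.72*a^4 - 0.26*a^3 + 0.58*a^2 - 0.52*a + 3.24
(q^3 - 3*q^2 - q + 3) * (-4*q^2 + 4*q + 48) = -4*q^5 + 16*q^4 + 40*q^3 - 160*q^2 - 36*q + 144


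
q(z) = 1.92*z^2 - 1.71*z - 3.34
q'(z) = 3.84*z - 1.71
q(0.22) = -3.62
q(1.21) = -2.60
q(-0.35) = -2.51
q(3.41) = 13.15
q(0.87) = -3.37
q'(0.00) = -1.71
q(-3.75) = 30.07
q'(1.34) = 3.44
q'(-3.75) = -16.11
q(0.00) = -3.34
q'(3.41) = 11.38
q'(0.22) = -0.87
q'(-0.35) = -3.05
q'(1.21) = 2.94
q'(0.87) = 1.63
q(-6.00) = 76.04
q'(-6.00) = -24.75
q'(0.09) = -1.36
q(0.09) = -3.48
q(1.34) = -2.18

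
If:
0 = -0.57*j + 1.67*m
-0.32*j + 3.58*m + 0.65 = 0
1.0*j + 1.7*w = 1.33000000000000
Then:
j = -0.72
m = -0.25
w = 1.21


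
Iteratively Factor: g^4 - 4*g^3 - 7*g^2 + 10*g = (g + 2)*(g^3 - 6*g^2 + 5*g) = (g - 1)*(g + 2)*(g^2 - 5*g) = g*(g - 1)*(g + 2)*(g - 5)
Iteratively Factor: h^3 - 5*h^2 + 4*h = (h - 4)*(h^2 - h) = (h - 4)*(h - 1)*(h)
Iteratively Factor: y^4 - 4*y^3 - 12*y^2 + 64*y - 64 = (y - 2)*(y^3 - 2*y^2 - 16*y + 32) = (y - 2)^2*(y^2 - 16) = (y - 2)^2*(y + 4)*(y - 4)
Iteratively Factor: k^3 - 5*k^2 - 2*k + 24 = (k - 3)*(k^2 - 2*k - 8) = (k - 4)*(k - 3)*(k + 2)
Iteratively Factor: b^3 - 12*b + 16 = (b + 4)*(b^2 - 4*b + 4) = (b - 2)*(b + 4)*(b - 2)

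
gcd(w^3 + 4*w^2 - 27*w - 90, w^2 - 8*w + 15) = w - 5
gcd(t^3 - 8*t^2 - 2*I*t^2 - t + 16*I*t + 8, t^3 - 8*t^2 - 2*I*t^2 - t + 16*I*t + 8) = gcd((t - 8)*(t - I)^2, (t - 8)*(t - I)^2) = t^3 + t^2*(-8 - 2*I) + t*(-1 + 16*I) + 8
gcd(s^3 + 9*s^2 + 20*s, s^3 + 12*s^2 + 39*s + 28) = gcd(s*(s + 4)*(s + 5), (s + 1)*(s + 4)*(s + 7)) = s + 4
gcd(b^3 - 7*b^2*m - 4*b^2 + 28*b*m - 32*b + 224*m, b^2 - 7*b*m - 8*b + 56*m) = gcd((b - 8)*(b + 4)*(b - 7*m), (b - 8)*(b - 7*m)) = b^2 - 7*b*m - 8*b + 56*m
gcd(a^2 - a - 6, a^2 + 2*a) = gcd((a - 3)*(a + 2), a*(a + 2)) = a + 2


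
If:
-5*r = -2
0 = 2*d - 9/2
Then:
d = 9/4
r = 2/5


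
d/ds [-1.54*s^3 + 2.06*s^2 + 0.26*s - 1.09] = -4.62*s^2 + 4.12*s + 0.26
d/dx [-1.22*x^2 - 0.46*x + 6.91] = -2.44*x - 0.46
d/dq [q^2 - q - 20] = 2*q - 1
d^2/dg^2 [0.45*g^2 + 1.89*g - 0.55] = 0.900000000000000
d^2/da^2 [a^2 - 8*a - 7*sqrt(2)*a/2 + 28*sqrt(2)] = 2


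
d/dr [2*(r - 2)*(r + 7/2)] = 4*r + 3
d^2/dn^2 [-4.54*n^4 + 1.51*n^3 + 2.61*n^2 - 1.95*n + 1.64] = -54.48*n^2 + 9.06*n + 5.22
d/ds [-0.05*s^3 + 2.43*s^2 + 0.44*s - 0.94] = -0.15*s^2 + 4.86*s + 0.44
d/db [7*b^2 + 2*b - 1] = 14*b + 2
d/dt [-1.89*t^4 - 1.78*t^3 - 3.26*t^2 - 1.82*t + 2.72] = -7.56*t^3 - 5.34*t^2 - 6.52*t - 1.82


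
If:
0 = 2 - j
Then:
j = 2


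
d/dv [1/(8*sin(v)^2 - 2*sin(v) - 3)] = 2*(1 - 8*sin(v))*cos(v)/(-8*sin(v)^2 + 2*sin(v) + 3)^2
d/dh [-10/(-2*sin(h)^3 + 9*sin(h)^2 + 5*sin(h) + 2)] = 10*(-6*sin(h)^2 + 18*sin(h) + 5)*cos(h)/(-2*sin(h)^3 + 9*sin(h)^2 + 5*sin(h) + 2)^2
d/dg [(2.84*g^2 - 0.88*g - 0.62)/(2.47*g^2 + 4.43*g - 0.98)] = (14.7548*g^2 - 2.5036*g + 3.609)/(6.1009*g^4 + 21.8842*g^3 + 14.7837*g^2 - 8.6828*g + 0.9604)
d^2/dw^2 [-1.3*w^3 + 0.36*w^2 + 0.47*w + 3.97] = 0.72 - 7.8*w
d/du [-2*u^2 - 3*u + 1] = -4*u - 3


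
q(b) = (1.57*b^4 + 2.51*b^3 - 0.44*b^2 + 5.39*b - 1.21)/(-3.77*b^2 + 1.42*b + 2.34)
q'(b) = (7.54*b - 1.42)*(1.57*b^4 + 2.51*b^3 - 0.44*b^2 + 5.39*b - 1.21)/(-3.77*b^2 + 1.42*b + 2.34)^2 + (6.28*b^3 + 7.53*b^2 - 0.88*b + 5.39)/(-3.77*b^2 + 1.42*b + 2.34)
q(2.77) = -6.89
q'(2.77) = -2.65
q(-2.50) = -0.19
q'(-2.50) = 1.60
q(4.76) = -14.30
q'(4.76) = -4.67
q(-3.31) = -1.68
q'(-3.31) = 2.12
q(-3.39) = -1.86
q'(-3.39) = 2.18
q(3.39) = -8.77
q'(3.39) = -3.37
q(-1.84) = 0.79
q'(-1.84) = 1.43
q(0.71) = 2.55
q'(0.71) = 14.40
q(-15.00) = -81.67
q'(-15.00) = 11.68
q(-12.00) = -50.38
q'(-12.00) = 9.19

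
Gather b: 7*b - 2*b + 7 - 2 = 5*b + 5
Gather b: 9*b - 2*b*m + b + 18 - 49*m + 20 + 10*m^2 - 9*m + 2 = b*(10 - 2*m) + 10*m^2 - 58*m + 40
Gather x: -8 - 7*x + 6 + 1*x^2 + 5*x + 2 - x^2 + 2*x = 0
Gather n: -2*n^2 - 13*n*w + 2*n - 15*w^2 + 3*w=-2*n^2 + n*(2 - 13*w) - 15*w^2 + 3*w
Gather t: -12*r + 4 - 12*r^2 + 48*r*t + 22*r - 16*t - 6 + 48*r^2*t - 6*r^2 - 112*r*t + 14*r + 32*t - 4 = -18*r^2 + 24*r + t*(48*r^2 - 64*r + 16) - 6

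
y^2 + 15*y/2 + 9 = (y + 3/2)*(y + 6)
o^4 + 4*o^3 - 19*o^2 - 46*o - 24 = (o - 4)*(o + 1)^2*(o + 6)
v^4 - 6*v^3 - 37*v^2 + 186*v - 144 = (v - 8)*(v - 3)*(v - 1)*(v + 6)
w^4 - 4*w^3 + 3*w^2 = w^2*(w - 3)*(w - 1)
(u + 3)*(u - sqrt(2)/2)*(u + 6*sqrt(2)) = u^3 + 3*u^2 + 11*sqrt(2)*u^2/2 - 6*u + 33*sqrt(2)*u/2 - 18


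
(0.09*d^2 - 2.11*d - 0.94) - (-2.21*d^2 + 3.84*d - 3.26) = 2.3*d^2 - 5.95*d + 2.32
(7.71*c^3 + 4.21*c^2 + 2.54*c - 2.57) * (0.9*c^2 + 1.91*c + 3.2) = 6.939*c^5 + 18.5151*c^4 + 34.9991*c^3 + 16.0104*c^2 + 3.2193*c - 8.224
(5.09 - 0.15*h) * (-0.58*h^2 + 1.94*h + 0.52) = 0.087*h^3 - 3.2432*h^2 + 9.7966*h + 2.6468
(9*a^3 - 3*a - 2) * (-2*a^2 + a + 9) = -18*a^5 + 9*a^4 + 87*a^3 + a^2 - 29*a - 18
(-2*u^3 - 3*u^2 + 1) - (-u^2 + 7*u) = -2*u^3 - 2*u^2 - 7*u + 1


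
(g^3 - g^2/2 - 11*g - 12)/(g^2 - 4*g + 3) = (g^3 - g^2/2 - 11*g - 12)/(g^2 - 4*g + 3)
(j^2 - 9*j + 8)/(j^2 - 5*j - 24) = (j - 1)/(j + 3)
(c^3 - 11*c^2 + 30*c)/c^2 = c - 11 + 30/c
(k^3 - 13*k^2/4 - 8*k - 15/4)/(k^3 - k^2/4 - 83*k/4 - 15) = (k + 1)/(k + 4)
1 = 1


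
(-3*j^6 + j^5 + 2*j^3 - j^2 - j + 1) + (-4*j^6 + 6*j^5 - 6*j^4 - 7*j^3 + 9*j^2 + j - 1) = -7*j^6 + 7*j^5 - 6*j^4 - 5*j^3 + 8*j^2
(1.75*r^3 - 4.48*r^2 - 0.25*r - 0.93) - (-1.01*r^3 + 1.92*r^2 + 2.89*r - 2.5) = 2.76*r^3 - 6.4*r^2 - 3.14*r + 1.57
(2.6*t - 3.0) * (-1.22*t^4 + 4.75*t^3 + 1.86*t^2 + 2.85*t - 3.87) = -3.172*t^5 + 16.01*t^4 - 9.414*t^3 + 1.83*t^2 - 18.612*t + 11.61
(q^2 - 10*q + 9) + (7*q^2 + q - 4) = 8*q^2 - 9*q + 5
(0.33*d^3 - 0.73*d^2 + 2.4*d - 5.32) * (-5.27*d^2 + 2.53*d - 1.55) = -1.7391*d^5 + 4.682*d^4 - 15.0064*d^3 + 35.2399*d^2 - 17.1796*d + 8.246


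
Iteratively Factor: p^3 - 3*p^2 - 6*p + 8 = (p - 4)*(p^2 + p - 2) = (p - 4)*(p + 2)*(p - 1)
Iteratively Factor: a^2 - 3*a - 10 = (a - 5)*(a + 2)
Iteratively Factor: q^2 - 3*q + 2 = (q - 2)*(q - 1)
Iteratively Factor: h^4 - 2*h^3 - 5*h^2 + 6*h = (h - 1)*(h^3 - h^2 - 6*h) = (h - 1)*(h + 2)*(h^2 - 3*h) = (h - 3)*(h - 1)*(h + 2)*(h)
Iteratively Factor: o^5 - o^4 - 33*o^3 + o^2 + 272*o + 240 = (o + 4)*(o^4 - 5*o^3 - 13*o^2 + 53*o + 60) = (o - 4)*(o + 4)*(o^3 - o^2 - 17*o - 15) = (o - 4)*(o + 3)*(o + 4)*(o^2 - 4*o - 5) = (o - 4)*(o + 1)*(o + 3)*(o + 4)*(o - 5)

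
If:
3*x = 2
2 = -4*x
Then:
No Solution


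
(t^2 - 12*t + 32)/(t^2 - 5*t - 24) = (t - 4)/(t + 3)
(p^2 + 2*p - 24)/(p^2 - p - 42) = (p - 4)/(p - 7)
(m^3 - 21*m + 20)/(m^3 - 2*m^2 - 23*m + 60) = (m - 1)/(m - 3)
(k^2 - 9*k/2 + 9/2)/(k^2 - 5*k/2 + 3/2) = (k - 3)/(k - 1)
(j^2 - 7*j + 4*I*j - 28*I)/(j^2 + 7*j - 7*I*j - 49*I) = (j^2 + j*(-7 + 4*I) - 28*I)/(j^2 + 7*j*(1 - I) - 49*I)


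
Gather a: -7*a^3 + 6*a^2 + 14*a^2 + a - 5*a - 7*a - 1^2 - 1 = -7*a^3 + 20*a^2 - 11*a - 2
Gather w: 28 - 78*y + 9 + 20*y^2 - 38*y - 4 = 20*y^2 - 116*y + 33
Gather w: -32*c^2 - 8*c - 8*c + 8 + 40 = -32*c^2 - 16*c + 48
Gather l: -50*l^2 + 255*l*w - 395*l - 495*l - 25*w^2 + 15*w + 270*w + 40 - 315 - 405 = -50*l^2 + l*(255*w - 890) - 25*w^2 + 285*w - 680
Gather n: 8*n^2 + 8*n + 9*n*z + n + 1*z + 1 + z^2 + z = 8*n^2 + n*(9*z + 9) + z^2 + 2*z + 1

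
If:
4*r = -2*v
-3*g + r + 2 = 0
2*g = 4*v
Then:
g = 8/13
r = -2/13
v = 4/13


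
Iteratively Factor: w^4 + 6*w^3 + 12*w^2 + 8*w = (w)*(w^3 + 6*w^2 + 12*w + 8) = w*(w + 2)*(w^2 + 4*w + 4) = w*(w + 2)^2*(w + 2)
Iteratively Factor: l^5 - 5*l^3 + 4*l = (l + 1)*(l^4 - l^3 - 4*l^2 + 4*l) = (l - 2)*(l + 1)*(l^3 + l^2 - 2*l) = (l - 2)*(l - 1)*(l + 1)*(l^2 + 2*l) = (l - 2)*(l - 1)*(l + 1)*(l + 2)*(l)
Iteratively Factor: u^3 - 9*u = (u)*(u^2 - 9) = u*(u - 3)*(u + 3)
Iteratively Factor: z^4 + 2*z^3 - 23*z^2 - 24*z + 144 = (z + 4)*(z^3 - 2*z^2 - 15*z + 36) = (z + 4)^2*(z^2 - 6*z + 9) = (z - 3)*(z + 4)^2*(z - 3)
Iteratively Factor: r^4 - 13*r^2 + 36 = (r - 3)*(r^3 + 3*r^2 - 4*r - 12) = (r - 3)*(r - 2)*(r^2 + 5*r + 6) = (r - 3)*(r - 2)*(r + 3)*(r + 2)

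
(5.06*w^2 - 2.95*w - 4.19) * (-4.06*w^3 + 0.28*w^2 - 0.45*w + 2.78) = -20.5436*w^5 + 13.3938*w^4 + 13.9084*w^3 + 14.2211*w^2 - 6.3155*w - 11.6482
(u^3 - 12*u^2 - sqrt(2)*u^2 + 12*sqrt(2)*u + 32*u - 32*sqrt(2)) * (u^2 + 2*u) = u^5 - 10*u^4 - sqrt(2)*u^4 + 8*u^3 + 10*sqrt(2)*u^3 - 8*sqrt(2)*u^2 + 64*u^2 - 64*sqrt(2)*u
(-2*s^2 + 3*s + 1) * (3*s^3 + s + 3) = -6*s^5 + 9*s^4 + s^3 - 3*s^2 + 10*s + 3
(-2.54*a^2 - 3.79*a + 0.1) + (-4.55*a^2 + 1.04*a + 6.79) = -7.09*a^2 - 2.75*a + 6.89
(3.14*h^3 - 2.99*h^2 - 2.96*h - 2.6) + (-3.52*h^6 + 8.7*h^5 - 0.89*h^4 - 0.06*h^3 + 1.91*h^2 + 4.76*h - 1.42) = -3.52*h^6 + 8.7*h^5 - 0.89*h^4 + 3.08*h^3 - 1.08*h^2 + 1.8*h - 4.02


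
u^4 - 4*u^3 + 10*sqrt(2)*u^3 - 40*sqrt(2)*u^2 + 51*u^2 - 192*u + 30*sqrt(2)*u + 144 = (u - 3)*(u - 1)*(u + 4*sqrt(2))*(u + 6*sqrt(2))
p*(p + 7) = p^2 + 7*p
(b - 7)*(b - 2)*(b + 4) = b^3 - 5*b^2 - 22*b + 56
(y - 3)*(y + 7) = y^2 + 4*y - 21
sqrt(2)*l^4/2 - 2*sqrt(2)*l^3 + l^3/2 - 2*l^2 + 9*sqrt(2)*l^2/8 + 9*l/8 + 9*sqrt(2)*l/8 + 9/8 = (l - 3)*(l - 3/2)*(l + 1/2)*(sqrt(2)*l/2 + 1/2)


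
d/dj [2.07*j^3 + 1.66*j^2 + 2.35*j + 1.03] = 6.21*j^2 + 3.32*j + 2.35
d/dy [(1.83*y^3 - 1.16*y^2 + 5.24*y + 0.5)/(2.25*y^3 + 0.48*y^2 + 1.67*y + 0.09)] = (3.4884*y^4 - 17.4678*y^3 - 7.3333*y^2 - 0.688800000000001*y - 0.3634)/(5.0625*y^6 + 2.16*y^5 + 7.7454*y^4 + 2.0082*y^3 + 2.8753*y^2 + 0.3006*y + 0.0081)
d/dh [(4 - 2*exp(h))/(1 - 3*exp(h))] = 10*exp(h)/(3*exp(h) - 1)^2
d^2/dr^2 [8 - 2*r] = 0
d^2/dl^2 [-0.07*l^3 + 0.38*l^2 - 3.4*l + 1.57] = 0.76 - 0.42*l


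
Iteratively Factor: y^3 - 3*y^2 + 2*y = (y - 2)*(y^2 - y) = y*(y - 2)*(y - 1)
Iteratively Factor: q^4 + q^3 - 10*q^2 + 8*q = (q + 4)*(q^3 - 3*q^2 + 2*q) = (q - 2)*(q + 4)*(q^2 - q) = q*(q - 2)*(q + 4)*(q - 1)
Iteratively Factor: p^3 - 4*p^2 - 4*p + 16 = (p - 4)*(p^2 - 4) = (p - 4)*(p - 2)*(p + 2)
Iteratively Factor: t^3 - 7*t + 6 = (t - 1)*(t^2 + t - 6) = (t - 2)*(t - 1)*(t + 3)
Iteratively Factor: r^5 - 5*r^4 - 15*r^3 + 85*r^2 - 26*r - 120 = (r - 3)*(r^4 - 2*r^3 - 21*r^2 + 22*r + 40) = (r - 3)*(r + 1)*(r^3 - 3*r^2 - 18*r + 40) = (r - 3)*(r + 1)*(r + 4)*(r^2 - 7*r + 10) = (r - 3)*(r - 2)*(r + 1)*(r + 4)*(r - 5)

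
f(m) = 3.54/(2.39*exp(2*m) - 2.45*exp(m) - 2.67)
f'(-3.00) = 0.05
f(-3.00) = -1.27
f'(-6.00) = 0.00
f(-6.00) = -1.32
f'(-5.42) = 0.01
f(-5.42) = -1.32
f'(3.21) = -0.01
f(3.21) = 0.00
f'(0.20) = -3.33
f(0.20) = -1.69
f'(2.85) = -0.01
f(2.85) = 0.01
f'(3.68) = -0.00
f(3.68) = 0.00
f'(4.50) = -0.00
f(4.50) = 0.00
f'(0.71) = -10.49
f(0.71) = 1.58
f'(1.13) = -0.85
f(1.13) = 0.28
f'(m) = 3.54*(-4.78*exp(2*m) + 2.45*exp(m))/(2.39*exp(2*m) - 2.45*exp(m) - 2.67)^2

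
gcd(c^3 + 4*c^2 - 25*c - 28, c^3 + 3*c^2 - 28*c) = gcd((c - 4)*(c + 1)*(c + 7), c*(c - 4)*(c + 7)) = c^2 + 3*c - 28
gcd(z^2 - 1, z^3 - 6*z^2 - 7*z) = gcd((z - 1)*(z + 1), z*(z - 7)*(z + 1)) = z + 1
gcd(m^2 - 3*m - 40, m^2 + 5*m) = m + 5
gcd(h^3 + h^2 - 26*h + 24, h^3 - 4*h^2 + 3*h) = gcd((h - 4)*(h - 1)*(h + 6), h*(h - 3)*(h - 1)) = h - 1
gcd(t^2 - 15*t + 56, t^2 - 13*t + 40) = t - 8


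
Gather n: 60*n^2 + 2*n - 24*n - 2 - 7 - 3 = 60*n^2 - 22*n - 12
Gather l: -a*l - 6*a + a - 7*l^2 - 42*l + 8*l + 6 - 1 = -5*a - 7*l^2 + l*(-a - 34) + 5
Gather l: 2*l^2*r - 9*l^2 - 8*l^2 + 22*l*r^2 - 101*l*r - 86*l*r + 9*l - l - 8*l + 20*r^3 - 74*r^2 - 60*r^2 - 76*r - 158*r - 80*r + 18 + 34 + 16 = l^2*(2*r - 17) + l*(22*r^2 - 187*r) + 20*r^3 - 134*r^2 - 314*r + 68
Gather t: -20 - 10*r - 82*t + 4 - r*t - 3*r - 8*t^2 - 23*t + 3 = -13*r - 8*t^2 + t*(-r - 105) - 13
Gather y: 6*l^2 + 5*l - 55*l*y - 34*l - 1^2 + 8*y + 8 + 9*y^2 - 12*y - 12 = 6*l^2 - 29*l + 9*y^2 + y*(-55*l - 4) - 5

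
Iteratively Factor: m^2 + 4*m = (m + 4)*(m)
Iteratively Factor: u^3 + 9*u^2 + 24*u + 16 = (u + 4)*(u^2 + 5*u + 4) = (u + 1)*(u + 4)*(u + 4)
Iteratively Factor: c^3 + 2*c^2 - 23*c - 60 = (c + 4)*(c^2 - 2*c - 15) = (c + 3)*(c + 4)*(c - 5)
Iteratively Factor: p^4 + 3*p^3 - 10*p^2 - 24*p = (p)*(p^3 + 3*p^2 - 10*p - 24) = p*(p - 3)*(p^2 + 6*p + 8) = p*(p - 3)*(p + 2)*(p + 4)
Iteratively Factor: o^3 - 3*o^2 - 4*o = (o)*(o^2 - 3*o - 4) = o*(o + 1)*(o - 4)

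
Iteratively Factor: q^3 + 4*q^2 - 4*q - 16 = (q + 4)*(q^2 - 4) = (q + 2)*(q + 4)*(q - 2)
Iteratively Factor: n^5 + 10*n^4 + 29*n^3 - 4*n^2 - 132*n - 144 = (n + 3)*(n^4 + 7*n^3 + 8*n^2 - 28*n - 48) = (n + 2)*(n + 3)*(n^3 + 5*n^2 - 2*n - 24) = (n + 2)*(n + 3)*(n + 4)*(n^2 + n - 6) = (n - 2)*(n + 2)*(n + 3)*(n + 4)*(n + 3)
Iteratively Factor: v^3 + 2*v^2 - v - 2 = (v + 1)*(v^2 + v - 2) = (v - 1)*(v + 1)*(v + 2)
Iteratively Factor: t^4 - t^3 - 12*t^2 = (t)*(t^3 - t^2 - 12*t) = t*(t + 3)*(t^2 - 4*t) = t^2*(t + 3)*(t - 4)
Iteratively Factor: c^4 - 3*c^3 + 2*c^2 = (c)*(c^3 - 3*c^2 + 2*c) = c^2*(c^2 - 3*c + 2) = c^2*(c - 1)*(c - 2)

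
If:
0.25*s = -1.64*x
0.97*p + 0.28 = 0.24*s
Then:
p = -1.62309278350515*x - 0.288659793814433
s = -6.56*x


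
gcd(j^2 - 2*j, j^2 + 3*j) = j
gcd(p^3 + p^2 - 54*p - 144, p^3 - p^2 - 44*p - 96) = p^2 - 5*p - 24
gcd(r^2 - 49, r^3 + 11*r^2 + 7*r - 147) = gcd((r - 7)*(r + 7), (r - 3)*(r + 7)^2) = r + 7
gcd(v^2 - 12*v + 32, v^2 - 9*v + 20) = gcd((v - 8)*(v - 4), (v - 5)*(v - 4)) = v - 4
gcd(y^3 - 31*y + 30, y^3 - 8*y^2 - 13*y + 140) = y - 5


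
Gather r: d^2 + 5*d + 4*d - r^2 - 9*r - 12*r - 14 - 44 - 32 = d^2 + 9*d - r^2 - 21*r - 90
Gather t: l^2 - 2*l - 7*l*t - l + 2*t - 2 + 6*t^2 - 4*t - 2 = l^2 - 3*l + 6*t^2 + t*(-7*l - 2) - 4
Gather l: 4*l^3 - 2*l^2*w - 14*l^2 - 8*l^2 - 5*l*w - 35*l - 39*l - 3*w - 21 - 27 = 4*l^3 + l^2*(-2*w - 22) + l*(-5*w - 74) - 3*w - 48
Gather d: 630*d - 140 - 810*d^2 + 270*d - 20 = -810*d^2 + 900*d - 160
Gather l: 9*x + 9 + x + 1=10*x + 10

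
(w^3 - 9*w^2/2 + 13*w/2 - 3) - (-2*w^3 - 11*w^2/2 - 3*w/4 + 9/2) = 3*w^3 + w^2 + 29*w/4 - 15/2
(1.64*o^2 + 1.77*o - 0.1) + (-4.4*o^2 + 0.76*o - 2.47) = -2.76*o^2 + 2.53*o - 2.57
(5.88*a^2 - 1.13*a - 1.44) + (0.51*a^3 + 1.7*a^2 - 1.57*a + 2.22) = 0.51*a^3 + 7.58*a^2 - 2.7*a + 0.78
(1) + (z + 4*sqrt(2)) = z + 1 + 4*sqrt(2)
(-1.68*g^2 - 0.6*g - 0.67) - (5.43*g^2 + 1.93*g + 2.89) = -7.11*g^2 - 2.53*g - 3.56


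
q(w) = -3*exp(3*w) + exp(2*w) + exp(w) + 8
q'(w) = -9*exp(3*w) + 2*exp(2*w) + exp(w)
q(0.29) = 3.96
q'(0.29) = -16.57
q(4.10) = -655378.68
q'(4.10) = -1969921.66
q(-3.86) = 8.02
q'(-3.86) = 0.02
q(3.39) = -77406.50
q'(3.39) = -233182.89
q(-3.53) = 8.03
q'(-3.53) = 0.03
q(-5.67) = 8.00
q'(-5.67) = 0.00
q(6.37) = -597365919.99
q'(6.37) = -1792440075.62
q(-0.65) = 8.37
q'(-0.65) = -0.21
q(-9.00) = 8.00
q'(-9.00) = 0.00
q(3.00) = -23877.74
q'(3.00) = -72100.81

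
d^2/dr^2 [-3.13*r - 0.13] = 0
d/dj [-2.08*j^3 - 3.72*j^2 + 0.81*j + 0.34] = -6.24*j^2 - 7.44*j + 0.81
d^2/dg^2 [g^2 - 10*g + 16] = 2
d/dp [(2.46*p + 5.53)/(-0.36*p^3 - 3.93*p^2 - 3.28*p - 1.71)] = (1.7712*p^3 + 15.6402*p^2 + 43.4658*p + 13.9318)/(0.1296*p^6 + 2.8296*p^5 + 17.8065*p^4 + 27.012*p^3 + 24.199*p^2 + 11.2176*p + 2.9241)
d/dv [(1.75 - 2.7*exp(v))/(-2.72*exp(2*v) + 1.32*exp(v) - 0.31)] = (-7.344*exp(2*v) + 9.52*exp(v) - 1.473)*exp(v)/(7.3984*exp(4*v) - 7.1808*exp(3*v) + 3.4288*exp(2*v) - 0.8184*exp(v) + 0.0961)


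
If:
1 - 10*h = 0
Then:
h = 1/10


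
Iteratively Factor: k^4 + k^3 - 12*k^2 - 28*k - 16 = (k - 4)*(k^3 + 5*k^2 + 8*k + 4) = (k - 4)*(k + 2)*(k^2 + 3*k + 2) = (k - 4)*(k + 2)^2*(k + 1)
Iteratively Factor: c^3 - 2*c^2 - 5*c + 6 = (c - 1)*(c^2 - c - 6) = (c - 1)*(c + 2)*(c - 3)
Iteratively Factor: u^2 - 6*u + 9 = (u - 3)*(u - 3)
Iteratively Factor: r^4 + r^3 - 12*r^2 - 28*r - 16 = (r + 2)*(r^3 - r^2 - 10*r - 8) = (r - 4)*(r + 2)*(r^2 + 3*r + 2) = (r - 4)*(r + 1)*(r + 2)*(r + 2)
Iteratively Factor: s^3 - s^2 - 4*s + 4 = (s + 2)*(s^2 - 3*s + 2) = (s - 1)*(s + 2)*(s - 2)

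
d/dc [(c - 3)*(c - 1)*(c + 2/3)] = 3*c^2 - 20*c/3 + 1/3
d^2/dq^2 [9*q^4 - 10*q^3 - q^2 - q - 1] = 108*q^2 - 60*q - 2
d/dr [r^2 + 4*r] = 2*r + 4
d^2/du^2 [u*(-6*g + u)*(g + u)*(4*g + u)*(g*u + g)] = 2*g*(-24*g^3 - 78*g^2*u - 26*g^2 - 6*g*u^2 - 3*g*u + 10*u^3 + 6*u^2)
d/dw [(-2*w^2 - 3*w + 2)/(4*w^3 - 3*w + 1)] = (2*w^2 + 8*w + 3)/(4*w^4 + 4*w^3 - 3*w^2 - 2*w + 1)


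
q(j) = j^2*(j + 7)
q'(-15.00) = 465.00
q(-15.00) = -1800.00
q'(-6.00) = 24.00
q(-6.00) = 36.00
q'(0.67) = 10.73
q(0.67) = 3.44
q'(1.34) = 24.15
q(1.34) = 14.98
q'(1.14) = 19.86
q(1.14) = 10.58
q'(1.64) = 31.03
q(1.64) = 23.24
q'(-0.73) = -8.62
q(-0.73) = 3.34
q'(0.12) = 1.72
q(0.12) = 0.10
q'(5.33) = 159.85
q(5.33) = 350.28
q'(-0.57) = -7.01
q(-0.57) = 2.09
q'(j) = j^2 + 2*j*(j + 7) = j*(3*j + 14)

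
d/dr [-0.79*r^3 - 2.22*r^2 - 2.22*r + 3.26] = -2.37*r^2 - 4.44*r - 2.22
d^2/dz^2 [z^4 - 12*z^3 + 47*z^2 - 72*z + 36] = 12*z^2 - 72*z + 94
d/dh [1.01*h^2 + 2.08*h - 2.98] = 2.02*h + 2.08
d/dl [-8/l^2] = 16/l^3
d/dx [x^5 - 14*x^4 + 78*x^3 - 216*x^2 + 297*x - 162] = 5*x^4 - 56*x^3 + 234*x^2 - 432*x + 297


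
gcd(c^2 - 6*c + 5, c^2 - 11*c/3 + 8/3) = c - 1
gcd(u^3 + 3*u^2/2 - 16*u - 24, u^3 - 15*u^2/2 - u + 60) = u - 4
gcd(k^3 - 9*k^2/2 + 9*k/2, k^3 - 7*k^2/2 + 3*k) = k^2 - 3*k/2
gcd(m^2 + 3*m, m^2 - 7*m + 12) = 1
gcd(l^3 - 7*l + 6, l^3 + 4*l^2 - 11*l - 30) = 1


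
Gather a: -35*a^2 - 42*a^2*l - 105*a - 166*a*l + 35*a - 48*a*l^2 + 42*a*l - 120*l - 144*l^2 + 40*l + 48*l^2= a^2*(-42*l - 35) + a*(-48*l^2 - 124*l - 70) - 96*l^2 - 80*l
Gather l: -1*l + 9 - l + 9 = 18 - 2*l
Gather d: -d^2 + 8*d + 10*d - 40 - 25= -d^2 + 18*d - 65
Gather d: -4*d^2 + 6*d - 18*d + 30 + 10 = -4*d^2 - 12*d + 40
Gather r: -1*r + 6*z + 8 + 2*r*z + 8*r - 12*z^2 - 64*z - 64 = r*(2*z + 7) - 12*z^2 - 58*z - 56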